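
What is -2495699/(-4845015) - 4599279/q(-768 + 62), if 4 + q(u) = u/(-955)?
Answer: 2364535845255929/1676375190 ≈ 1.4105e+6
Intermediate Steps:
q(u) = -4 - u/955 (q(u) = -4 + u/(-955) = -4 + u*(-1/955) = -4 - u/955)
-2495699/(-4845015) - 4599279/q(-768 + 62) = -2495699/(-4845015) - 4599279/(-4 - (-768 + 62)/955) = -2495699*(-1/4845015) - 4599279/(-4 - 1/955*(-706)) = 2495699/4845015 - 4599279/(-4 + 706/955) = 2495699/4845015 - 4599279/(-3114/955) = 2495699/4845015 - 4599279*(-955/3114) = 2495699/4845015 + 488034605/346 = 2364535845255929/1676375190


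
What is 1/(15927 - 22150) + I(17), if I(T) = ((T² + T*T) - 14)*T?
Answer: 59666123/6223 ≈ 9588.0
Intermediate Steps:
I(T) = T*(-14 + 2*T²) (I(T) = ((T² + T²) - 14)*T = (2*T² - 14)*T = (-14 + 2*T²)*T = T*(-14 + 2*T²))
1/(15927 - 22150) + I(17) = 1/(15927 - 22150) + 2*17*(-7 + 17²) = 1/(-6223) + 2*17*(-7 + 289) = -1/6223 + 2*17*282 = -1/6223 + 9588 = 59666123/6223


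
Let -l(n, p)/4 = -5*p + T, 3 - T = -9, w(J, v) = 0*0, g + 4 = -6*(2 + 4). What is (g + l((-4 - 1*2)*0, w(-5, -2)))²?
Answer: 7744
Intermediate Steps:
g = -40 (g = -4 - 6*(2 + 4) = -4 - 6*6 = -4 - 36 = -40)
w(J, v) = 0
T = 12 (T = 3 - 1*(-9) = 3 + 9 = 12)
l(n, p) = -48 + 20*p (l(n, p) = -4*(-5*p + 12) = -4*(12 - 5*p) = -48 + 20*p)
(g + l((-4 - 1*2)*0, w(-5, -2)))² = (-40 + (-48 + 20*0))² = (-40 + (-48 + 0))² = (-40 - 48)² = (-88)² = 7744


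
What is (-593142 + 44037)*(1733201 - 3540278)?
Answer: 992275016085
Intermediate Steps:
(-593142 + 44037)*(1733201 - 3540278) = -549105*(-1807077) = 992275016085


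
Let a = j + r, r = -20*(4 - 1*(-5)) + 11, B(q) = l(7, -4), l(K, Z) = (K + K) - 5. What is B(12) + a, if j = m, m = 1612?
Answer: 1452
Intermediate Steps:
j = 1612
l(K, Z) = -5 + 2*K (l(K, Z) = 2*K - 5 = -5 + 2*K)
B(q) = 9 (B(q) = -5 + 2*7 = -5 + 14 = 9)
r = -169 (r = -20*(4 + 5) + 11 = -20*9 + 11 = -180 + 11 = -169)
a = 1443 (a = 1612 - 169 = 1443)
B(12) + a = 9 + 1443 = 1452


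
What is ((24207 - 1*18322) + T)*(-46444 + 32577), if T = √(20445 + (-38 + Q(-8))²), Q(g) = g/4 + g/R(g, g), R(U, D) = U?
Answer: -81607295 - 13867*√21966 ≈ -8.3662e+7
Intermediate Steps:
Q(g) = 1 + g/4 (Q(g) = g/4 + g/g = g*(¼) + 1 = g/4 + 1 = 1 + g/4)
T = √21966 (T = √(20445 + (-38 + (1 + (¼)*(-8)))²) = √(20445 + (-38 + (1 - 2))²) = √(20445 + (-38 - 1)²) = √(20445 + (-39)²) = √(20445 + 1521) = √21966 ≈ 148.21)
((24207 - 1*18322) + T)*(-46444 + 32577) = ((24207 - 1*18322) + √21966)*(-46444 + 32577) = ((24207 - 18322) + √21966)*(-13867) = (5885 + √21966)*(-13867) = -81607295 - 13867*√21966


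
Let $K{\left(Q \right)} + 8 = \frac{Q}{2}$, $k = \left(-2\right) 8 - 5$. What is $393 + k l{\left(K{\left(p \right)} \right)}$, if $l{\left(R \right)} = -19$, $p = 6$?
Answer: $792$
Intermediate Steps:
$k = -21$ ($k = -16 - 5 = -21$)
$K{\left(Q \right)} = -8 + \frac{Q}{2}$
$393 + k l{\left(K{\left(p \right)} \right)} = 393 - -399 = 393 + 399 = 792$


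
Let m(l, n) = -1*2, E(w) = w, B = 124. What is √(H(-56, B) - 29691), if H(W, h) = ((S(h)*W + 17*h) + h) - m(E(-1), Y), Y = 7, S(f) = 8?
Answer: I*√27905 ≈ 167.05*I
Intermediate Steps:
m(l, n) = -2
H(W, h) = 2 + 8*W + 18*h (H(W, h) = ((8*W + 17*h) + h) - 1*(-2) = (8*W + 18*h) + 2 = 2 + 8*W + 18*h)
√(H(-56, B) - 29691) = √((2 + 8*(-56) + 18*124) - 29691) = √((2 - 448 + 2232) - 29691) = √(1786 - 29691) = √(-27905) = I*√27905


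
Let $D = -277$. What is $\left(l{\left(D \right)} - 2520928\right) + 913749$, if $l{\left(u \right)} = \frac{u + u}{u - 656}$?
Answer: $- \frac{1499497453}{933} \approx -1.6072 \cdot 10^{6}$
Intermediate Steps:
$l{\left(u \right)} = \frac{2 u}{-656 + u}$
$\left(l{\left(D \right)} - 2520928\right) + 913749 = \left(2 \left(-277\right) \frac{1}{-656 - 277} - 2520928\right) + 913749 = \left(2 \left(-277\right) \frac{1}{-933} - 2520928\right) + 913749 = \left(2 \left(-277\right) \left(- \frac{1}{933}\right) - 2520928\right) + 913749 = \left(\frac{554}{933} - 2520928\right) + 913749 = - \frac{2352025270}{933} + 913749 = - \frac{1499497453}{933}$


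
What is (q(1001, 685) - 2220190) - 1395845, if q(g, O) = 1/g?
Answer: -3619651034/1001 ≈ -3.6160e+6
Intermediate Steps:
(q(1001, 685) - 2220190) - 1395845 = (1/1001 - 2220190) - 1395845 = -2222410189/1001 - 1395845 = -3619651034/1001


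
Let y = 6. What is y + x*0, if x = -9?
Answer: 6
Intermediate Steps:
y + x*0 = 6 - 9*0 = 6 + 0 = 6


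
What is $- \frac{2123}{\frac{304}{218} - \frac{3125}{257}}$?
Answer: $\frac{59471599}{301561} \approx 197.21$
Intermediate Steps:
$- \frac{2123}{\frac{304}{218} - \frac{3125}{257}} = - \frac{2123}{304 \cdot \frac{1}{218} - \frac{3125}{257}} = - \frac{2123}{\frac{152}{109} - \frac{3125}{257}} = - \frac{2123}{- \frac{301561}{28013}} = \left(-2123\right) \left(- \frac{28013}{301561}\right) = \frac{59471599}{301561}$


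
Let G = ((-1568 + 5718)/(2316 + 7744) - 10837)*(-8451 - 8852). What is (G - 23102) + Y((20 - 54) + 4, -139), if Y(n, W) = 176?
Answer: 188607442365/1006 ≈ 1.8748e+8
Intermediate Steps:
G = 188630505921/1006 (G = (4150/10060 - 10837)*(-17303) = (4150*(1/10060) - 10837)*(-17303) = (415/1006 - 10837)*(-17303) = -10901607/1006*(-17303) = 188630505921/1006 ≈ 1.8751e+8)
(G - 23102) + Y((20 - 54) + 4, -139) = (188630505921/1006 - 23102) + 176 = 188607265309/1006 + 176 = 188607442365/1006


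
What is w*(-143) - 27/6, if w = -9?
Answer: 2565/2 ≈ 1282.5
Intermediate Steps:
w*(-143) - 27/6 = -9*(-143) - 27/6 = 1287 - 27*1/6 = 1287 - 9/2 = 2565/2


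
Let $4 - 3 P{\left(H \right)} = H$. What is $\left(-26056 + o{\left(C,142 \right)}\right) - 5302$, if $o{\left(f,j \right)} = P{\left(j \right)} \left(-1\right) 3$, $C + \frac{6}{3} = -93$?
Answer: $-31220$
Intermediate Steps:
$C = -95$ ($C = -2 - 93 = -95$)
$P{\left(H \right)} = \frac{4}{3} - \frac{H}{3}$
$o{\left(f,j \right)} = -4 + j$ ($o{\left(f,j \right)} = \left(\frac{4}{3} - \frac{j}{3}\right) \left(-1\right) 3 = \left(- \frac{4}{3} + \frac{j}{3}\right) 3 = -4 + j$)
$\left(-26056 + o{\left(C,142 \right)}\right) - 5302 = \left(-26056 + \left(-4 + 142\right)\right) - 5302 = \left(-26056 + 138\right) - 5302 = -25918 - 5302 = -31220$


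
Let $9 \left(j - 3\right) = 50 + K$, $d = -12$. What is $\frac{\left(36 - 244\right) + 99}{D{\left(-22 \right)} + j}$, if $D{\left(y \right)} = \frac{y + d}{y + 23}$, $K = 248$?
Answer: $- \frac{981}{19} \approx -51.632$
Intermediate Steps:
$D{\left(y \right)} = \frac{-12 + y}{23 + y}$ ($D{\left(y \right)} = \frac{y - 12}{y + 23} = \frac{-12 + y}{23 + y}$)
$j = \frac{325}{9}$ ($j = 3 + \frac{50 + 248}{9} = 3 + \frac{1}{9} \cdot 298 = 3 + \frac{298}{9} = \frac{325}{9} \approx 36.111$)
$\frac{\left(36 - 244\right) + 99}{D{\left(-22 \right)} + j} = \frac{\left(36 - 244\right) + 99}{\frac{-12 - 22}{23 - 22} + \frac{325}{9}} = \frac{-208 + 99}{1^{-1} \left(-34\right) + \frac{325}{9}} = - \frac{109}{1 \left(-34\right) + \frac{325}{9}} = - \frac{109}{-34 + \frac{325}{9}} = - \frac{109}{\frac{19}{9}} = \left(-109\right) \frac{9}{19} = - \frac{981}{19}$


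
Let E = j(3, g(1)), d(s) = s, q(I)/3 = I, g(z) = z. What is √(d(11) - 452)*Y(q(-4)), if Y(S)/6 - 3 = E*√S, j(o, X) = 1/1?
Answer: -252*√3 + 378*I ≈ -436.48 + 378.0*I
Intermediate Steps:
q(I) = 3*I
j(o, X) = 1
E = 1
Y(S) = 18 + 6*√S (Y(S) = 18 + 6*(1*√S) = 18 + 6*√S)
√(d(11) - 452)*Y(q(-4)) = √(11 - 452)*(18 + 6*√(3*(-4))) = √(-441)*(18 + 6*√(-12)) = (21*I)*(18 + 6*(2*I*√3)) = (21*I)*(18 + 12*I*√3) = 21*I*(18 + 12*I*√3)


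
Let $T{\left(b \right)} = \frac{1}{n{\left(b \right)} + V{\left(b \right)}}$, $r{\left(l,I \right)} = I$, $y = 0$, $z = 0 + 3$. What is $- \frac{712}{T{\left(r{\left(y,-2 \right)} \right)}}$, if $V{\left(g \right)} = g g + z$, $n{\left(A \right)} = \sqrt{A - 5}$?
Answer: $-4984 - 712 i \sqrt{7} \approx -4984.0 - 1883.8 i$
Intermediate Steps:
$z = 3$
$n{\left(A \right)} = \sqrt{-5 + A}$
$V{\left(g \right)} = 3 + g^{2}$ ($V{\left(g \right)} = g g + 3 = g^{2} + 3 = 3 + g^{2}$)
$T{\left(b \right)} = \frac{1}{3 + b^{2} + \sqrt{-5 + b}}$ ($T{\left(b \right)} = \frac{1}{\sqrt{-5 + b} + \left(3 + b^{2}\right)} = \frac{1}{3 + b^{2} + \sqrt{-5 + b}}$)
$- \frac{712}{T{\left(r{\left(y,-2 \right)} \right)}} = - \frac{712}{\frac{1}{3 + \left(-2\right)^{2} + \sqrt{-5 - 2}}} = - \frac{712}{\frac{1}{3 + 4 + \sqrt{-7}}} = - \frac{712}{\frac{1}{3 + 4 + i \sqrt{7}}} = - \frac{712}{\frac{1}{7 + i \sqrt{7}}} = - 712 \left(7 + i \sqrt{7}\right) = -4984 - 712 i \sqrt{7}$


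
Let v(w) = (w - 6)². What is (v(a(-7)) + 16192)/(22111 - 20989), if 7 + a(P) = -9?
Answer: 758/51 ≈ 14.863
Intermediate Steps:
a(P) = -16 (a(P) = -7 - 9 = -16)
v(w) = (-6 + w)²
(v(a(-7)) + 16192)/(22111 - 20989) = ((-6 - 16)² + 16192)/(22111 - 20989) = ((-22)² + 16192)/1122 = (484 + 16192)*(1/1122) = 16676*(1/1122) = 758/51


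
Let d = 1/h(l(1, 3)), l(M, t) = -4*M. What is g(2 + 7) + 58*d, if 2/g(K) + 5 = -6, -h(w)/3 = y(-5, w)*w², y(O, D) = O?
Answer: 79/1320 ≈ 0.059848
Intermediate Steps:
h(w) = 15*w² (h(w) = -(-15)*w² = 15*w²)
g(K) = -2/11 (g(K) = 2/(-5 - 6) = 2/(-11) = 2*(-1/11) = -2/11)
d = 1/240 (d = 1/(15*(-4*1)²) = 1/(15*(-4)²) = 1/(15*16) = 1/240 ≈ 0.0041667)
g(2 + 7) + 58*d = -2/11 + 58*(1/240) = -2/11 + 29/120 = 79/1320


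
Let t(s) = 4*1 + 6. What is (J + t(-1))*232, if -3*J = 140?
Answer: -25520/3 ≈ -8506.7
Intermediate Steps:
J = -140/3 (J = -⅓*140 = -140/3 ≈ -46.667)
t(s) = 10 (t(s) = 4 + 6 = 10)
(J + t(-1))*232 = (-140/3 + 10)*232 = -110/3*232 = -25520/3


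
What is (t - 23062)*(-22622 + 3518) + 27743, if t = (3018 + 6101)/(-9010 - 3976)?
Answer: 2860930116851/6493 ≈ 4.4062e+8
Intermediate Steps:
t = -9119/12986 (t = 9119/(-12986) = 9119*(-1/12986) = -9119/12986 ≈ -0.70222)
(t - 23062)*(-22622 + 3518) + 27743 = (-9119/12986 - 23062)*(-22622 + 3518) + 27743 = -299492251/12986*(-19104) + 27743 = 2860749981552/6493 + 27743 = 2860930116851/6493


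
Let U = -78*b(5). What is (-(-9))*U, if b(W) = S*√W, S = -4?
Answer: 2808*√5 ≈ 6278.9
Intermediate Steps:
b(W) = -4*√W
U = 312*√5 (U = -(-312)*√5 = 312*√5 ≈ 697.65)
(-(-9))*U = (-(-9))*(312*√5) = (-1*(-9))*(312*√5) = 9*(312*√5) = 2808*√5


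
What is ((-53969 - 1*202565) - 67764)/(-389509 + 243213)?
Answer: 162149/73148 ≈ 2.2167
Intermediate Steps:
((-53969 - 1*202565) - 67764)/(-389509 + 243213) = ((-53969 - 202565) - 67764)/(-146296) = (-256534 - 67764)*(-1/146296) = -324298*(-1/146296) = 162149/73148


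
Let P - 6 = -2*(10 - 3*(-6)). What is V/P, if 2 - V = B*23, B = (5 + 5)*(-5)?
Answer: -576/25 ≈ -23.040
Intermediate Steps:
B = -50 (B = 10*(-5) = -50)
V = 1152 (V = 2 - (-50)*23 = 2 - 1*(-1150) = 2 + 1150 = 1152)
P = -50 (P = 6 - 2*(10 - 3*(-6)) = 6 - 2*(10 + 18) = 6 - 2*28 = 6 - 56 = -50)
V/P = 1152/(-50) = 1152*(-1/50) = -576/25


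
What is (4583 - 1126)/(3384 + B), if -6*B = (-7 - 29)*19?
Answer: 3457/3498 ≈ 0.98828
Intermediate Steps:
B = 114 (B = -(-7 - 29)*19/6 = -(-6)*19 = -1/6*(-684) = 114)
(4583 - 1126)/(3384 + B) = (4583 - 1126)/(3384 + 114) = 3457/3498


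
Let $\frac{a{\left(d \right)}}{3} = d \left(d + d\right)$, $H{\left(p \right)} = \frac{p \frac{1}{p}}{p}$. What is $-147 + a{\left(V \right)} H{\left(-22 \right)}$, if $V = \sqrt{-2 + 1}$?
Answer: $- \frac{1614}{11} \approx -146.73$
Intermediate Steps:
$H{\left(p \right)} = \frac{1}{p}$ ($H{\left(p \right)} = 1 \frac{1}{p} = \frac{1}{p}$)
$V = i$ ($V = \sqrt{-1} = i \approx 1.0 i$)
$a{\left(d \right)} = 6 d^{2}$ ($a{\left(d \right)} = 3 d \left(d + d\right) = 3 d 2 d = 3 \cdot 2 d^{2} = 6 d^{2}$)
$-147 + a{\left(V \right)} H{\left(-22 \right)} = -147 + \frac{6 i^{2}}{-22} = -147 + 6 \left(-1\right) \left(- \frac{1}{22}\right) = -147 - - \frac{3}{11} = -147 + \frac{3}{11} = - \frac{1614}{11}$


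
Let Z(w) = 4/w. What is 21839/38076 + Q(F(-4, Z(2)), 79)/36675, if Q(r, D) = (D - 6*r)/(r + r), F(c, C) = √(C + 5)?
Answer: 29660411/51719900 + 79*√7/513450 ≈ 0.57389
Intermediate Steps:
F(c, C) = √(5 + C)
Q(r, D) = (D - 6*r)/(2*r) (Q(r, D) = (D - 6*r)/((2*r)) = (D - 6*r)*(1/(2*r)) = (D - 6*r)/(2*r))
21839/38076 + Q(F(-4, Z(2)), 79)/36675 = 21839/38076 + (-3 + (½)*79/√(5 + 4/2))/36675 = 21839*(1/38076) + (-3 + (½)*79/√(5 + 4*(½)))*(1/36675) = 21839/38076 + (-3 + (½)*79/√(5 + 2))*(1/36675) = 21839/38076 + (-3 + (½)*79/√7)*(1/36675) = 21839/38076 + (-3 + (½)*79*(√7/7))*(1/36675) = 21839/38076 + (-3 + 79*√7/14)*(1/36675) = 21839/38076 + (-1/12225 + 79*√7/513450) = 29660411/51719900 + 79*√7/513450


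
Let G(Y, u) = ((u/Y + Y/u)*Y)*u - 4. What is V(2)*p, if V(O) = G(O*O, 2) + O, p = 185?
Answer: 3330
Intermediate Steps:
G(Y, u) = -4 + Y*u*(Y/u + u/Y) (G(Y, u) = ((Y/u + u/Y)*Y)*u - 4 = (Y*(Y/u + u/Y))*u - 4 = Y*u*(Y/u + u/Y) - 4 = -4 + Y*u*(Y/u + u/Y))
V(O) = O + O⁴ (V(O) = (-4 + (O*O)² + 2²) + O = (-4 + (O²)² + 4) + O = (-4 + O⁴ + 4) + O = O⁴ + O = O + O⁴)
V(2)*p = (2 + 2⁴)*185 = (2 + 16)*185 = 18*185 = 3330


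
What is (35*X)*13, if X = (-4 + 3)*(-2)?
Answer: 910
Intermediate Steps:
X = 2 (X = -1*(-2) = 2)
(35*X)*13 = (35*2)*13 = 70*13 = 910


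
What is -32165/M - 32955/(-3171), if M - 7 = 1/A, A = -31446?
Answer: -1066695814445/232667897 ≈ -4584.6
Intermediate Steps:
M = 220121/31446 (M = 7 + 1/(-31446) = 7 - 1/31446 = 220121/31446 ≈ 7.0000)
-32165/M - 32955/(-3171) = -32165/220121/31446 - 32955/(-3171) = -32165*31446/220121 - 32955*(-1/3171) = -1011460590/220121 + 10985/1057 = -1066695814445/232667897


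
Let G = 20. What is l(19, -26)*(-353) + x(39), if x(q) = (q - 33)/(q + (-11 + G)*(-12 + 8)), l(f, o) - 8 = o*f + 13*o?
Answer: 290874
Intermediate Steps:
l(f, o) = 8 + 13*o + f*o (l(f, o) = 8 + (o*f + 13*o) = 8 + (f*o + 13*o) = 8 + (13*o + f*o) = 8 + 13*o + f*o)
x(q) = (-33 + q)/(-36 + q) (x(q) = (q - 33)/(q + (-11 + 20)*(-12 + 8)) = (-33 + q)/(q + 9*(-4)) = (-33 + q)/(q - 36) = (-33 + q)/(-36 + q))
l(19, -26)*(-353) + x(39) = (8 + 13*(-26) + 19*(-26))*(-353) + (-33 + 39)/(-36 + 39) = (8 - 338 - 494)*(-353) + 6/3 = -824*(-353) + (⅓)*6 = 290872 + 2 = 290874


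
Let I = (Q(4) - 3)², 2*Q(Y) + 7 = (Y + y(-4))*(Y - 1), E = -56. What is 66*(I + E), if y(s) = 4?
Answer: -3399/2 ≈ -1699.5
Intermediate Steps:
Q(Y) = -7/2 + (-1 + Y)*(4 + Y)/2 (Q(Y) = -7/2 + ((Y + 4)*(Y - 1))/2 = -7/2 + ((4 + Y)*(-1 + Y))/2 = -7/2 + ((-1 + Y)*(4 + Y))/2 = -7/2 + (-1 + Y)*(4 + Y)/2)
I = 121/4 (I = ((-11/2 + (½)*4² + (3/2)*4) - 3)² = ((-11/2 + (½)*16 + 6) - 3)² = ((-11/2 + 8 + 6) - 3)² = (17/2 - 3)² = (11/2)² = 121/4 ≈ 30.250)
66*(I + E) = 66*(121/4 - 56) = 66*(-103/4) = -3399/2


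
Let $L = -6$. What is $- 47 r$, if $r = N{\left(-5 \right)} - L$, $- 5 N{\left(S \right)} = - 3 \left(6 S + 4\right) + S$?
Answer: $\frac{2021}{5} \approx 404.2$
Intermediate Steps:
$N{\left(S \right)} = \frac{12}{5} + \frac{17 S}{5}$ ($N{\left(S \right)} = - \frac{- 3 \left(6 S + 4\right) + S}{5} = - \frac{- 3 \left(4 + 6 S\right) + S}{5} = - \frac{\left(-12 - 18 S\right) + S}{5} = - \frac{-12 - 17 S}{5} = \frac{12}{5} + \frac{17 S}{5}$)
$r = - \frac{43}{5}$ ($r = \left(\frac{12}{5} + \frac{17}{5} \left(-5\right)\right) - -6 = \left(\frac{12}{5} - 17\right) + 6 = - \frac{73}{5} + 6 = - \frac{43}{5} \approx -8.6$)
$- 47 r = \left(-47\right) \left(- \frac{43}{5}\right) = \frac{2021}{5}$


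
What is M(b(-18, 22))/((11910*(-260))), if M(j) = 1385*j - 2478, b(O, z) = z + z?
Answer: -29231/1548300 ≈ -0.018879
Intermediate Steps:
b(O, z) = 2*z
M(j) = -2478 + 1385*j
M(b(-18, 22))/((11910*(-260))) = (-2478 + 1385*(2*22))/((11910*(-260))) = (-2478 + 1385*44)/(-3096600) = (-2478 + 60940)*(-1/3096600) = 58462*(-1/3096600) = -29231/1548300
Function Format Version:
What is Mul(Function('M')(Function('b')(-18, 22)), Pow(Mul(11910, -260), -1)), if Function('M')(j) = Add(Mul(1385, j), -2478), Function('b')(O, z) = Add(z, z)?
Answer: Rational(-29231, 1548300) ≈ -0.018879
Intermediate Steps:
Function('b')(O, z) = Mul(2, z)
Function('M')(j) = Add(-2478, Mul(1385, j))
Mul(Function('M')(Function('b')(-18, 22)), Pow(Mul(11910, -260), -1)) = Mul(Add(-2478, Mul(1385, Mul(2, 22))), Pow(Mul(11910, -260), -1)) = Mul(Add(-2478, Mul(1385, 44)), Pow(-3096600, -1)) = Mul(Add(-2478, 60940), Rational(-1, 3096600)) = Mul(58462, Rational(-1, 3096600)) = Rational(-29231, 1548300)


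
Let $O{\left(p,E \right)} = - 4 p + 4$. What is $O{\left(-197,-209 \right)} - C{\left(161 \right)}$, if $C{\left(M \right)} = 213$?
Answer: $579$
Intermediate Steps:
$O{\left(p,E \right)} = 4 - 4 p$
$O{\left(-197,-209 \right)} - C{\left(161 \right)} = \left(4 - -788\right) - 213 = \left(4 + 788\right) - 213 = 792 - 213 = 579$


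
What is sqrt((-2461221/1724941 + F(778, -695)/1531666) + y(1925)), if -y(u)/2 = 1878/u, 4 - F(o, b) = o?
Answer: 4*I*sqrt(54619072843755678570878989038)/508591445228405 ≈ 1.8381*I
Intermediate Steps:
F(o, b) = 4 - o
y(u) = -3756/u
sqrt((-2461221/1724941 + F(778, -695)/1531666) + y(1925)) = sqrt((-2461221/1724941 + (4 - 1*778)/1531666) - 3756/1925) = sqrt((-2461221*1/1724941 + (4 - 778)*(1/1531666)) - 3756*1/1925) = sqrt((-2461221/1724941 - 774*1/1531666) - 3756/1925) = sqrt((-2461221/1724941 - 387/765833) - 3756/1925) = sqrt(-1885551814260/1321016740853 - 3756/1925) = sqrt(-8591426121094368/2542957226142025) = 4*I*sqrt(54619072843755678570878989038)/508591445228405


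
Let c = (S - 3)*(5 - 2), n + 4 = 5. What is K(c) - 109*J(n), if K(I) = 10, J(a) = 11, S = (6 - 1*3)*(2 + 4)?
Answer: -1189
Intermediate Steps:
n = 1 (n = -4 + 5 = 1)
S = 18 (S = (6 - 3)*6 = 3*6 = 18)
c = 45 (c = (18 - 3)*(5 - 2) = 15*3 = 45)
K(c) - 109*J(n) = 10 - 109*11 = 10 - 1199 = -1189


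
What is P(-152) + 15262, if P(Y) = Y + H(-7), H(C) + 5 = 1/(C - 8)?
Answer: 226574/15 ≈ 15105.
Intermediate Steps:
H(C) = -5 + 1/(-8 + C) (H(C) = -5 + 1/(C - 8) = -5 + 1/(-8 + C))
P(Y) = -76/15 + Y (P(Y) = Y + (41 - 5*(-7))/(-8 - 7) = Y + (41 + 35)/(-15) = Y - 1/15*76 = Y - 76/15 = -76/15 + Y)
P(-152) + 15262 = (-76/15 - 152) + 15262 = -2356/15 + 15262 = 226574/15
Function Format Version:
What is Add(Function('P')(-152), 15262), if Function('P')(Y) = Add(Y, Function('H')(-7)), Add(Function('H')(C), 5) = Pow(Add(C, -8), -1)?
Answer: Rational(226574, 15) ≈ 15105.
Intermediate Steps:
Function('H')(C) = Add(-5, Pow(Add(-8, C), -1)) (Function('H')(C) = Add(-5, Pow(Add(C, -8), -1)) = Add(-5, Pow(Add(-8, C), -1)))
Function('P')(Y) = Add(Rational(-76, 15), Y) (Function('P')(Y) = Add(Y, Mul(Pow(Add(-8, -7), -1), Add(41, Mul(-5, -7)))) = Add(Y, Mul(Pow(-15, -1), Add(41, 35))) = Add(Y, Mul(Rational(-1, 15), 76)) = Add(Y, Rational(-76, 15)) = Add(Rational(-76, 15), Y))
Add(Function('P')(-152), 15262) = Add(Add(Rational(-76, 15), -152), 15262) = Add(Rational(-2356, 15), 15262) = Rational(226574, 15)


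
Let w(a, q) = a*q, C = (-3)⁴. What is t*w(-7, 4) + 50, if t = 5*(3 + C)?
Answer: -11710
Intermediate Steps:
C = 81
t = 420 (t = 5*(3 + 81) = 5*84 = 420)
t*w(-7, 4) + 50 = 420*(-7*4) + 50 = 420*(-28) + 50 = -11760 + 50 = -11710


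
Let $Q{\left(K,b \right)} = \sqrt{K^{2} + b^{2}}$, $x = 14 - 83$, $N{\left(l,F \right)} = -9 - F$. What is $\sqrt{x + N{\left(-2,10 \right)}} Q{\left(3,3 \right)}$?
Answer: $12 i \sqrt{11} \approx 39.799 i$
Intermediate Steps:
$x = -69$ ($x = 14 - 83 = -69$)
$\sqrt{x + N{\left(-2,10 \right)}} Q{\left(3,3 \right)} = \sqrt{-69 - 19} \sqrt{3^{2} + 3^{2}} = \sqrt{-69 - 19} \sqrt{9 + 9} = \sqrt{-69 - 19} \sqrt{18} = \sqrt{-88} \cdot 3 \sqrt{2} = 2 i \sqrt{22} \cdot 3 \sqrt{2} = 12 i \sqrt{11}$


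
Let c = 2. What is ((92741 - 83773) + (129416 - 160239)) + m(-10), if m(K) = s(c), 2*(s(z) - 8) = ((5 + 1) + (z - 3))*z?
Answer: -21842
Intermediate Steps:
s(z) = 8 + z*(3 + z)/2 (s(z) = 8 + (((5 + 1) + (z - 3))*z)/2 = 8 + ((6 + (-3 + z))*z)/2 = 8 + ((3 + z)*z)/2 = 8 + (z*(3 + z))/2 = 8 + z*(3 + z)/2)
m(K) = 13 (m(K) = 8 + (1/2)*2**2 + (3/2)*2 = 8 + (1/2)*4 + 3 = 8 + 2 + 3 = 13)
((92741 - 83773) + (129416 - 160239)) + m(-10) = ((92741 - 83773) + (129416 - 160239)) + 13 = (8968 - 30823) + 13 = -21855 + 13 = -21842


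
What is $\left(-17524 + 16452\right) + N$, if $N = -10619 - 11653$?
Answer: $-23344$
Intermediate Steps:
$N = -22272$
$\left(-17524 + 16452\right) + N = \left(-17524 + 16452\right) - 22272 = -1072 - 22272 = -23344$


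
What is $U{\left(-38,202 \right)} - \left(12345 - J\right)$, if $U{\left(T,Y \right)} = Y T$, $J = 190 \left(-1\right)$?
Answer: $-20211$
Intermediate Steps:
$J = -190$
$U{\left(T,Y \right)} = T Y$
$U{\left(-38,202 \right)} - \left(12345 - J\right) = \left(-38\right) 202 - \left(12345 - -190\right) = -7676 - \left(12345 + 190\right) = -7676 - 12535 = -20211$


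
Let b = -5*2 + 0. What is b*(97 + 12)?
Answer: -1090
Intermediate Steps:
b = -10 (b = -10 + 0 = -10)
b*(97 + 12) = -10*(97 + 12) = -10*109 = -1090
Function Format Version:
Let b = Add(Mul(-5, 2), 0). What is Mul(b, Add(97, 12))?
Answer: -1090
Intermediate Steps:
b = -10 (b = Add(-10, 0) = -10)
Mul(b, Add(97, 12)) = Mul(-10, Add(97, 12)) = Mul(-10, 109) = -1090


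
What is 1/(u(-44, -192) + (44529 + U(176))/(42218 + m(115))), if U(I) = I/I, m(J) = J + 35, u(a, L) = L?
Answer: -21184/4045063 ≈ -0.0052370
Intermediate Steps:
m(J) = 35 + J
U(I) = 1
1/(u(-44, -192) + (44529 + U(176))/(42218 + m(115))) = 1/(-192 + (44529 + 1)/(42218 + (35 + 115))) = 1/(-192 + 44530/(42218 + 150)) = 1/(-192 + 44530/42368) = 1/(-192 + 44530*(1/42368)) = 1/(-192 + 22265/21184) = 1/(-4045063/21184) = -21184/4045063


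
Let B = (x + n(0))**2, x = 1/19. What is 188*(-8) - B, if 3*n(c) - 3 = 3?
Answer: -544465/361 ≈ -1508.2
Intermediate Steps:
x = 1/19 ≈ 0.052632
n(c) = 2 (n(c) = 1 + (1/3)*3 = 1 + 1 = 2)
B = 1521/361 (B = (1/19 + 2)**2 = (39/19)**2 = 1521/361 ≈ 4.2133)
188*(-8) - B = 188*(-8) - 1*1521/361 = -1504 - 1521/361 = -544465/361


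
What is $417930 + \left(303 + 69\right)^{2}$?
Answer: $556314$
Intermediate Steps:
$417930 + \left(303 + 69\right)^{2} = 417930 + 372^{2} = 417930 + 138384 = 556314$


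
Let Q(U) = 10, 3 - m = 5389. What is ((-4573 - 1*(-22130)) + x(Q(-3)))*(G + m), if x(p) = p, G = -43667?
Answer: -861714051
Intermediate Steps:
m = -5386 (m = 3 - 1*5389 = 3 - 5389 = -5386)
((-4573 - 1*(-22130)) + x(Q(-3)))*(G + m) = ((-4573 - 1*(-22130)) + 10)*(-43667 - 5386) = ((-4573 + 22130) + 10)*(-49053) = (17557 + 10)*(-49053) = 17567*(-49053) = -861714051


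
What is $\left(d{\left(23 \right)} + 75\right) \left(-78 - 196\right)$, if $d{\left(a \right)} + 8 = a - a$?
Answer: $-18358$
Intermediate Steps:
$d{\left(a \right)} = -8$ ($d{\left(a \right)} = -8 + \left(a - a\right) = -8 + 0 = -8$)
$\left(d{\left(23 \right)} + 75\right) \left(-78 - 196\right) = \left(-8 + 75\right) \left(-78 - 196\right) = 67 \left(-78 - 196\right) = 67 \left(-274\right) = -18358$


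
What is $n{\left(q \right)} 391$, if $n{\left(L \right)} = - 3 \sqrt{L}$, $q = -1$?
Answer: $- 1173 i \approx - 1173.0 i$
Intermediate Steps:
$n{\left(q \right)} 391 = - 3 \sqrt{-1} \cdot 391 = - 3 i 391 = - 1173 i$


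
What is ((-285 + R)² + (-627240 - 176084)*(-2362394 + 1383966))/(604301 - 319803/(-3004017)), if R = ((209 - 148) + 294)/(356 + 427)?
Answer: 60316249335399119102614/46373305956370245 ≈ 1.3007e+6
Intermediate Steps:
R = 355/783 (R = (61 + 294)/783 = 355*(1/783) = 355/783 ≈ 0.45338)
((-285 + R)² + (-627240 - 176084)*(-2362394 + 1383966))/(604301 - 319803/(-3004017)) = ((-285 + 355/783)² + (-627240 - 176084)*(-2362394 + 1383966))/(604301 - 319803/(-3004017)) = ((-222800/783)² - 803324*(-978428))/(604301 - 319803*(-1/3004017)) = (49639840000/613089 + 785994694672)/(604301 + 106601/1001339) = 481884751001601808/(613089*(605110265640/1001339)) = (481884751001601808/613089)*(1001339/605110265640) = 60316249335399119102614/46373305956370245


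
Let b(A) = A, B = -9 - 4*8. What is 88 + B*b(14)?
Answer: -486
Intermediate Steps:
B = -41 (B = -9 - 32 = -41)
88 + B*b(14) = 88 - 41*14 = 88 - 574 = -486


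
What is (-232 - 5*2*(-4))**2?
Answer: 36864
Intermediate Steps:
(-232 - 5*2*(-4))**2 = (-232 - 10*(-4))**2 = (-232 + 40)**2 = (-192)**2 = 36864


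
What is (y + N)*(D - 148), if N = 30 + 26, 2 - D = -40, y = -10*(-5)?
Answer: -11236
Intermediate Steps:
y = 50
D = 42 (D = 2 - 1*(-40) = 2 + 40 = 42)
N = 56
(y + N)*(D - 148) = (50 + 56)*(42 - 148) = 106*(-106) = -11236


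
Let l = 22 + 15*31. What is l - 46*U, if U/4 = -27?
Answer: 5455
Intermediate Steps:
U = -108 (U = 4*(-27) = -108)
l = 487 (l = 22 + 465 = 487)
l - 46*U = 487 - 46*(-108) = 487 - 1*(-4968) = 487 + 4968 = 5455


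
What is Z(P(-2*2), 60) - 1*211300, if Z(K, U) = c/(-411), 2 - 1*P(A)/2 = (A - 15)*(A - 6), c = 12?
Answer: -28948104/137 ≈ -2.1130e+5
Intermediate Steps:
P(A) = 4 - 2*(-15 + A)*(-6 + A) (P(A) = 4 - 2*(A - 15)*(A - 6) = 4 - 2*(-15 + A)*(-6 + A))
Z(K, U) = -4/137 (Z(K, U) = 12/(-411) = 12*(-1/411) = -4/137)
Z(P(-2*2), 60) - 1*211300 = -4/137 - 1*211300 = -4/137 - 211300 = -28948104/137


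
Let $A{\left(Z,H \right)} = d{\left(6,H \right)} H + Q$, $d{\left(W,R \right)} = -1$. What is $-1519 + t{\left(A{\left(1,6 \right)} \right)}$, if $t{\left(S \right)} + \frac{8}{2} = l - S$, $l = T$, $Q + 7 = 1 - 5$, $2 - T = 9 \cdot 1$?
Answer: $-1513$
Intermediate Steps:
$T = -7$ ($T = 2 - 9 \cdot 1 = 2 - 9 = -7$)
$Q = -11$ ($Q = -7 + \left(1 - 5\right) = -7 - 4 = -11$)
$l = -7$
$A{\left(Z,H \right)} = -11 - H$ ($A{\left(Z,H \right)} = - H - 11 = -11 - H$)
$t{\left(S \right)} = -11 - S$ ($t{\left(S \right)} = -4 - \left(7 + S\right) = -11 - S$)
$-1519 + t{\left(A{\left(1,6 \right)} \right)} = -1519 - -6 = -1519 + \left(-11 + 17\right) = -1519 + 6 = -1513$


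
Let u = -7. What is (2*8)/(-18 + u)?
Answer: -16/25 ≈ -0.64000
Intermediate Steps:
(2*8)/(-18 + u) = (2*8)/(-18 - 7) = 16/(-25) = 16*(-1/25) = -16/25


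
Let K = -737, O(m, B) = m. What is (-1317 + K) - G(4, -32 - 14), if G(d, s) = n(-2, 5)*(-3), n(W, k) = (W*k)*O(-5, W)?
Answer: -1904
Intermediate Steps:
n(W, k) = -5*W*k (n(W, k) = (W*k)*(-5) = -5*W*k)
G(d, s) = -150 (G(d, s) = -5*(-2)*5*(-3) = 50*(-3) = -150)
(-1317 + K) - G(4, -32 - 14) = (-1317 - 737) - 1*(-150) = -2054 + 150 = -1904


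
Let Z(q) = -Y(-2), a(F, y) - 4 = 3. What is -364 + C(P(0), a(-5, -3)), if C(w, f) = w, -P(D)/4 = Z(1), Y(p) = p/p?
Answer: -360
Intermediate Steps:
a(F, y) = 7 (a(F, y) = 4 + 3 = 7)
Y(p) = 1
Z(q) = -1 (Z(q) = -1*1 = -1)
P(D) = 4 (P(D) = -4*(-1) = 4)
-364 + C(P(0), a(-5, -3)) = -364 + 4 = -360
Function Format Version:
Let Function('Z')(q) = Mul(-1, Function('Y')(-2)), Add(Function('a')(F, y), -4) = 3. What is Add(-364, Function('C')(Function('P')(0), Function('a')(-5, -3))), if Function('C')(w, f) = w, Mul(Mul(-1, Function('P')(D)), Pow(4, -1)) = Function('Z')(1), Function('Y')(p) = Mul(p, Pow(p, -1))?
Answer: -360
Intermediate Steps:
Function('a')(F, y) = 7 (Function('a')(F, y) = Add(4, 3) = 7)
Function('Y')(p) = 1
Function('Z')(q) = -1 (Function('Z')(q) = Mul(-1, 1) = -1)
Function('P')(D) = 4 (Function('P')(D) = Mul(-4, -1) = 4)
Add(-364, Function('C')(Function('P')(0), Function('a')(-5, -3))) = Add(-364, 4) = -360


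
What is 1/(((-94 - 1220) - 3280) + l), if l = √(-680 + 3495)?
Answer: -4594/21102021 - √2815/21102021 ≈ -0.00022022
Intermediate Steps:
l = √2815 ≈ 53.057
1/(((-94 - 1220) - 3280) + l) = 1/(((-94 - 1220) - 3280) + √2815) = 1/((-1314 - 3280) + √2815) = 1/(-4594 + √2815)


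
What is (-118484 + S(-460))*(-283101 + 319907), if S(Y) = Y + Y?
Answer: -4394783624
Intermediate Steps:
S(Y) = 2*Y
(-118484 + S(-460))*(-283101 + 319907) = (-118484 + 2*(-460))*(-283101 + 319907) = (-118484 - 920)*36806 = -119404*36806 = -4394783624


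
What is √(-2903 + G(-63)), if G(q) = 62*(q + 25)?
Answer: I*√5259 ≈ 72.519*I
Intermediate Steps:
G(q) = 1550 + 62*q (G(q) = 62*(25 + q) = 1550 + 62*q)
√(-2903 + G(-63)) = √(-2903 + (1550 + 62*(-63))) = √(-2903 + (1550 - 3906)) = √(-2903 - 2356) = √(-5259) = I*√5259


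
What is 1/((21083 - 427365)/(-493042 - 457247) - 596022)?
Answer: -950289/566392744076 ≈ -1.6778e-6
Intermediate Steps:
1/((21083 - 427365)/(-493042 - 457247) - 596022) = 1/(-406282/(-950289) - 596022) = 1/(-406282*(-1/950289) - 596022) = 1/(406282/950289 - 596022) = 1/(-566392744076/950289) = -950289/566392744076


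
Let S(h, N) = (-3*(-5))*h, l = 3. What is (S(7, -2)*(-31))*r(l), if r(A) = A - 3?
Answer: 0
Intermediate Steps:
r(A) = -3 + A
S(h, N) = 15*h
(S(7, -2)*(-31))*r(l) = ((15*7)*(-31))*(-3 + 3) = (105*(-31))*0 = -3255*0 = 0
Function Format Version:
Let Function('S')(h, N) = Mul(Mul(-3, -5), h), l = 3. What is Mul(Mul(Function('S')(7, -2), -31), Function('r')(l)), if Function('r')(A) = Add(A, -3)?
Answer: 0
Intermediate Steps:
Function('r')(A) = Add(-3, A)
Function('S')(h, N) = Mul(15, h)
Mul(Mul(Function('S')(7, -2), -31), Function('r')(l)) = Mul(Mul(Mul(15, 7), -31), Add(-3, 3)) = Mul(Mul(105, -31), 0) = Mul(-3255, 0) = 0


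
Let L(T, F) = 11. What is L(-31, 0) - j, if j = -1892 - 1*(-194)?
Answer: 1709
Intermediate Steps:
j = -1698 (j = -1892 + 194 = -1698)
L(-31, 0) - j = 11 - 1*(-1698) = 11 + 1698 = 1709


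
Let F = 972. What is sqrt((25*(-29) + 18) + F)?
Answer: sqrt(265) ≈ 16.279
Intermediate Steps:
sqrt((25*(-29) + 18) + F) = sqrt((25*(-29) + 18) + 972) = sqrt((-725 + 18) + 972) = sqrt(-707 + 972) = sqrt(265)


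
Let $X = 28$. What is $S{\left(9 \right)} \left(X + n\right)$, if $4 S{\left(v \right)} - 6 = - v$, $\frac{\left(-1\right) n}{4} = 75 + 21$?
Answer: $267$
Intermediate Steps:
$n = -384$ ($n = - 4 \left(75 + 21\right) = \left(-4\right) 96 = -384$)
$S{\left(v \right)} = \frac{3}{2} - \frac{v}{4}$ ($S{\left(v \right)} = \frac{3}{2} + \frac{\left(-1\right) v}{4} = \frac{3}{2} - \frac{v}{4}$)
$S{\left(9 \right)} \left(X + n\right) = \left(\frac{3}{2} - \frac{9}{4}\right) \left(28 - 384\right) = \left(\frac{3}{2} - \frac{9}{4}\right) \left(-356\right) = \left(- \frac{3}{4}\right) \left(-356\right) = 267$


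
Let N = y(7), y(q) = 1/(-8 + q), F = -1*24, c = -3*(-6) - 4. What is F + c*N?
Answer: -38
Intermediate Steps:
c = 14 (c = 18 - 4 = 14)
F = -24
N = -1 (N = 1/(-8 + 7) = 1/(-1) = -1)
F + c*N = -24 + 14*(-1) = -24 - 14 = -38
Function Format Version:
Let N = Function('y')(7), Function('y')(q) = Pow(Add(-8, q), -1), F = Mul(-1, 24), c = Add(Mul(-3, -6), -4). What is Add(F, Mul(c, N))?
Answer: -38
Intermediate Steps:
c = 14 (c = Add(18, -4) = 14)
F = -24
N = -1 (N = Pow(Add(-8, 7), -1) = Pow(-1, -1) = -1)
Add(F, Mul(c, N)) = Add(-24, Mul(14, -1)) = Add(-24, -14) = -38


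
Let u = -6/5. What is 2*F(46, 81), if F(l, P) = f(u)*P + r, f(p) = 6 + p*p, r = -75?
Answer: 26382/25 ≈ 1055.3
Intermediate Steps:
u = -6/5 (u = -6*1/5 = -6/5 ≈ -1.2000)
f(p) = 6 + p**2
F(l, P) = -75 + 186*P/25 (F(l, P) = (6 + (-6/5)**2)*P - 75 = (6 + 36/25)*P - 75 = 186*P/25 - 75 = -75 + 186*P/25)
2*F(46, 81) = 2*(-75 + (186/25)*81) = 2*(-75 + 15066/25) = 2*(13191/25) = 26382/25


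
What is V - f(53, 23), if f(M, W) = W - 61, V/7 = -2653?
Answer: -18533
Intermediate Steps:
V = -18571 (V = 7*(-2653) = -18571)
f(M, W) = -61 + W
V - f(53, 23) = -18571 - (-61 + 23) = -18571 - 1*(-38) = -18571 + 38 = -18533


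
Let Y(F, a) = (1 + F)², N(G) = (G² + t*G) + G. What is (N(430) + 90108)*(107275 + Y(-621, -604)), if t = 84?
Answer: 153185279650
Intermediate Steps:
N(G) = G² + 85*G (N(G) = (G² + 84*G) + G = G² + 85*G)
(N(430) + 90108)*(107275 + Y(-621, -604)) = (430*(85 + 430) + 90108)*(107275 + (1 - 621)²) = (430*515 + 90108)*(107275 + (-620)²) = (221450 + 90108)*(107275 + 384400) = 311558*491675 = 153185279650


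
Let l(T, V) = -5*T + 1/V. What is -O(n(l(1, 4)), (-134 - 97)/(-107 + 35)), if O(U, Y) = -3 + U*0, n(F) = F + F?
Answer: 3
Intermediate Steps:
l(T, V) = 1/V - 5*T (l(T, V) = -5*T + 1/V = 1/V - 5*T)
n(F) = 2*F
O(U, Y) = -3 (O(U, Y) = -3 + 0 = -3)
-O(n(l(1, 4)), (-134 - 97)/(-107 + 35)) = -1*(-3) = 3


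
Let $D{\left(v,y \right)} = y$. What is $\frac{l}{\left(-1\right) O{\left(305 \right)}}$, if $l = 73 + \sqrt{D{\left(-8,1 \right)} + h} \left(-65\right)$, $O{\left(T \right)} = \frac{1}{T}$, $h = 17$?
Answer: $-22265 + 59475 \sqrt{2} \approx 61845.0$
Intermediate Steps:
$l = 73 - 195 \sqrt{2}$ ($l = 73 + \sqrt{1 + 17} \left(-65\right) = 73 + \sqrt{18} \left(-65\right) = 73 + 3 \sqrt{2} \left(-65\right) = 73 - 195 \sqrt{2} \approx -202.77$)
$\frac{l}{\left(-1\right) O{\left(305 \right)}} = \frac{73 - 195 \sqrt{2}}{\left(-1\right) \frac{1}{305}} = \frac{73 - 195 \sqrt{2}}{- \frac{1}{305}} = \left(73 - 195 \sqrt{2}\right) \left(-305\right) = -22265 + 59475 \sqrt{2}$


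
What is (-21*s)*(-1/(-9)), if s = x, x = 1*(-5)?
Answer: 35/3 ≈ 11.667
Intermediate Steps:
x = -5
s = -5
(-21*s)*(-1/(-9)) = (-21*(-5))*(-1/(-9)) = 105*(-1*(-⅑)) = 105*(⅑) = 35/3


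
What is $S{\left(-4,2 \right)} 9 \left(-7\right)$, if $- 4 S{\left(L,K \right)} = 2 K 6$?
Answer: $378$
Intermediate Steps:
$S{\left(L,K \right)} = - 3 K$ ($S{\left(L,K \right)} = - \frac{2 K 6}{4} = - \frac{12 K}{4} = - 3 K$)
$S{\left(-4,2 \right)} 9 \left(-7\right) = \left(-3\right) 2 \cdot 9 \left(-7\right) = \left(-6\right) 9 \left(-7\right) = \left(-54\right) \left(-7\right) = 378$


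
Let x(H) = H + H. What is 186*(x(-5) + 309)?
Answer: 55614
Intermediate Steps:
x(H) = 2*H
186*(x(-5) + 309) = 186*(2*(-5) + 309) = 186*(-10 + 309) = 186*299 = 55614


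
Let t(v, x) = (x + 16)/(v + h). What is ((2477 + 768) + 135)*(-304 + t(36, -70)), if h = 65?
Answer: -103962040/101 ≈ -1.0293e+6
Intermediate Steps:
t(v, x) = (16 + x)/(65 + v) (t(v, x) = (x + 16)/(v + 65) = (16 + x)/(65 + v))
((2477 + 768) + 135)*(-304 + t(36, -70)) = ((2477 + 768) + 135)*(-304 + (16 - 70)/(65 + 36)) = (3245 + 135)*(-304 - 54/101) = 3380*(-304 + (1/101)*(-54)) = 3380*(-304 - 54/101) = 3380*(-30758/101) = -103962040/101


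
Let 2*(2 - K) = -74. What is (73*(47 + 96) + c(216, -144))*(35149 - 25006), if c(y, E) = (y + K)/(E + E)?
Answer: 3387961479/32 ≈ 1.0587e+8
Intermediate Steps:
K = 39 (K = 2 - ½*(-74) = 2 + 37 = 39)
c(y, E) = (39 + y)/(2*E) (c(y, E) = (y + 39)/(E + E) = (39 + y)/((2*E)) = (39 + y)*(1/(2*E)) = (39 + y)/(2*E))
(73*(47 + 96) + c(216, -144))*(35149 - 25006) = (73*(47 + 96) + (½)*(39 + 216)/(-144))*(35149 - 25006) = (73*143 + (½)*(-1/144)*255)*10143 = (10439 - 85/96)*10143 = (1002059/96)*10143 = 3387961479/32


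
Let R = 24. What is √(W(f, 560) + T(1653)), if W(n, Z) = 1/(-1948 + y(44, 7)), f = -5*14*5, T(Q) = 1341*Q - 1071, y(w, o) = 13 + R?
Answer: √165126601419/273 ≈ 1488.5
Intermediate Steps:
y(w, o) = 37 (y(w, o) = 13 + 24 = 37)
T(Q) = -1071 + 1341*Q
f = -350 (f = -70*5 = -350)
W(n, Z) = -1/1911 (W(n, Z) = 1/(-1948 + 37) = 1/(-1911) = -1/1911)
√(W(f, 560) + T(1653)) = √(-1/1911 + (-1071 + 1341*1653)) = √(-1/1911 + (-1071 + 2216673)) = √(-1/1911 + 2215602) = √(4234015421/1911) = √165126601419/273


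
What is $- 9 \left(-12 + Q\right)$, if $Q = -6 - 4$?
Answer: $198$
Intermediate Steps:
$Q = -10$
$- 9 \left(-12 + Q\right) = - 9 \left(-12 - 10\right) = \left(-9\right) \left(-22\right) = 198$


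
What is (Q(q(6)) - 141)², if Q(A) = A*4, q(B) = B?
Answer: 13689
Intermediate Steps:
Q(A) = 4*A
(Q(q(6)) - 141)² = (4*6 - 141)² = (24 - 141)² = (-117)² = 13689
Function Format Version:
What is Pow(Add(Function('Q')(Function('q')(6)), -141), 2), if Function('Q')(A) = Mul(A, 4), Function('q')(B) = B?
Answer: 13689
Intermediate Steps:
Function('Q')(A) = Mul(4, A)
Pow(Add(Function('Q')(Function('q')(6)), -141), 2) = Pow(Add(Mul(4, 6), -141), 2) = Pow(Add(24, -141), 2) = Pow(-117, 2) = 13689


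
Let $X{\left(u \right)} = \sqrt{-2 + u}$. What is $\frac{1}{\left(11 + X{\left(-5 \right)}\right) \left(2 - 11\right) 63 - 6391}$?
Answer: $\frac{i}{7 \left(- 1804 i + 81 \sqrt{7}\right)} \approx -7.8087 \cdot 10^{-5} + 9.2764 \cdot 10^{-6} i$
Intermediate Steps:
$\frac{1}{\left(11 + X{\left(-5 \right)}\right) \left(2 - 11\right) 63 - 6391} = \frac{1}{\left(11 + \sqrt{-2 - 5}\right) \left(2 - 11\right) 63 - 6391} = \frac{1}{\left(11 + \sqrt{-7}\right) \left(-9\right) 63 - 6391} = \frac{1}{\left(11 + i \sqrt{7}\right) \left(-9\right) 63 - 6391} = \frac{1}{\left(-99 - 9 i \sqrt{7}\right) 63 - 6391} = \frac{1}{\left(-6237 - 567 i \sqrt{7}\right) - 6391} = \frac{1}{-12628 - 567 i \sqrt{7}}$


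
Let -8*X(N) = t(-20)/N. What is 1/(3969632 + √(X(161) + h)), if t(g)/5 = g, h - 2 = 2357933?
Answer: 1278221504/5074068226111433 - √244480140590/5074068226111433 ≈ 2.5181e-7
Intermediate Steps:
h = 2357935 (h = 2 + 2357933 = 2357935)
t(g) = 5*g
X(N) = 25/(2*N) (X(N) = -5*(-20)/(8*N) = -(-25)/(2*N) = 25/(2*N))
1/(3969632 + √(X(161) + h)) = 1/(3969632 + √((25/2)/161 + 2357935)) = 1/(3969632 + √((25/2)*(1/161) + 2357935)) = 1/(3969632 + √(25/322 + 2357935)) = 1/(3969632 + √(759255095/322)) = 1/(3969632 + √244480140590/322)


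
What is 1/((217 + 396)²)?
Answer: 1/375769 ≈ 2.6612e-6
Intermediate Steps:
1/((217 + 396)²) = 1/(613²) = 1/375769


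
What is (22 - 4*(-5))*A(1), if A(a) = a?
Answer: 42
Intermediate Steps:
(22 - 4*(-5))*A(1) = (22 - 4*(-5))*1 = (22 + 20)*1 = 42*1 = 42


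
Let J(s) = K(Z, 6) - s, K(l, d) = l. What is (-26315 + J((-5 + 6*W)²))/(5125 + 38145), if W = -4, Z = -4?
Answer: -2716/4327 ≈ -0.62769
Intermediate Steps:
J(s) = -4 - s
(-26315 + J((-5 + 6*W)²))/(5125 + 38145) = (-26315 + (-4 - (-5 + 6*(-4))²))/(5125 + 38145) = (-26315 + (-4 - (-5 - 24)²))/43270 = (-26315 + (-4 - 1*(-29)²))*(1/43270) = (-26315 + (-4 - 1*841))*(1/43270) = (-26315 + (-4 - 841))*(1/43270) = (-26315 - 845)*(1/43270) = -27160*1/43270 = -2716/4327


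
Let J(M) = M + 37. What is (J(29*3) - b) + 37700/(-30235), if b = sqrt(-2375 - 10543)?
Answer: 742288/6047 - I*sqrt(12918) ≈ 122.75 - 113.66*I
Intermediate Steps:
b = I*sqrt(12918) (b = sqrt(-12918) = I*sqrt(12918) ≈ 113.66*I)
J(M) = 37 + M
(J(29*3) - b) + 37700/(-30235) = ((37 + 29*3) - I*sqrt(12918)) + 37700/(-30235) = ((37 + 87) - I*sqrt(12918)) + 37700*(-1/30235) = (124 - I*sqrt(12918)) - 7540/6047 = 742288/6047 - I*sqrt(12918)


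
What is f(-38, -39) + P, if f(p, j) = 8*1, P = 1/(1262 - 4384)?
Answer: 24975/3122 ≈ 7.9997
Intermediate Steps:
P = -1/3122 (P = 1/(-3122) = -1/3122 ≈ -0.00032031)
f(p, j) = 8
f(-38, -39) + P = 8 - 1/3122 = 24975/3122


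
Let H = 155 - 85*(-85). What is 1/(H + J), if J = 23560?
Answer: 1/30940 ≈ 3.2321e-5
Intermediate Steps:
H = 7380 (H = 155 + 7225 = 7380)
1/(H + J) = 1/(7380 + 23560) = 1/30940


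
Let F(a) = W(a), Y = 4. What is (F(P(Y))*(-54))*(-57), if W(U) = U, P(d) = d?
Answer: 12312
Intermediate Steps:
F(a) = a
(F(P(Y))*(-54))*(-57) = (4*(-54))*(-57) = -216*(-57) = 12312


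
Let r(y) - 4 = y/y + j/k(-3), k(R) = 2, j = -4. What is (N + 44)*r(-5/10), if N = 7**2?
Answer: 279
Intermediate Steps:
N = 49
r(y) = 3 (r(y) = 4 + (y/y - 4/2) = 4 + (1 - 4*1/2) = 4 + (1 - 2) = 4 - 1 = 3)
(N + 44)*r(-5/10) = (49 + 44)*3 = 93*3 = 279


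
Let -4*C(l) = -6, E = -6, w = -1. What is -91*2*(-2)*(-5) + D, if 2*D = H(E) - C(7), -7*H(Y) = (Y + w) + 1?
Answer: -50969/28 ≈ -1820.3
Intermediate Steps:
C(l) = 3/2 (C(l) = -¼*(-6) = 3/2)
H(Y) = -Y/7 (H(Y) = -((Y - 1) + 1)/7 = -((-1 + Y) + 1)/7 = -Y/7)
D = -9/28 (D = (-⅐*(-6) - 1*3/2)/2 = (6/7 - 3/2)/2 = (½)*(-9/14) = -9/28 ≈ -0.32143)
-91*2*(-2)*(-5) + D = -91*2*(-2)*(-5) - 9/28 = -(-364)*(-5) - 9/28 = -91*20 - 9/28 = -1820 - 9/28 = -50969/28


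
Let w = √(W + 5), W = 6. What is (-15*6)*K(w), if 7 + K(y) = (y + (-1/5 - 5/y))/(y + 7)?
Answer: 12303/19 - 1989*√11/209 ≈ 615.96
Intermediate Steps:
w = √11 (w = √(6 + 5) = √11 ≈ 3.3166)
K(y) = -7 + (-⅕ + y - 5/y)/(7 + y) (K(y) = -7 + (y + (-1/5 - 5/y))/(y + 7) = -7 + (y + (-1*⅕ - 5/y))/(7 + y) = -7 + (y + (-⅕ - 5/y))/(7 + y) = -7 + (-⅕ + y - 5/y)/(7 + y))
(-15*6)*K(w) = (-15*6)*((-25 - 246*√11 - 30*(√11)²)/(5*(√11)*(7 + √11))) = -18*√11/11*(-25 - 246*√11 - 30*11)/(7 + √11) = -18*√11/11*(-25 - 246*√11 - 330)/(7 + √11) = -18*√11/11*(-355 - 246*√11)/(7 + √11) = -18*√11*(-355 - 246*√11)/(11*(7 + √11))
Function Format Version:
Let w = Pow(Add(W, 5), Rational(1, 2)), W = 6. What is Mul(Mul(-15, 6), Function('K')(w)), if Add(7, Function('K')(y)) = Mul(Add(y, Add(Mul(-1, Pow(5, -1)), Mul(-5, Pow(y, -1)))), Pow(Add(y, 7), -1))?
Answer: Add(Rational(12303, 19), Mul(Rational(-1989, 209), Pow(11, Rational(1, 2)))) ≈ 615.96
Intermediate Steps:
w = Pow(11, Rational(1, 2)) (w = Pow(Add(6, 5), Rational(1, 2)) = Pow(11, Rational(1, 2)) ≈ 3.3166)
Function('K')(y) = Add(-7, Mul(Pow(Add(7, y), -1), Add(Rational(-1, 5), y, Mul(-5, Pow(y, -1))))) (Function('K')(y) = Add(-7, Mul(Add(y, Add(Mul(-1, Pow(5, -1)), Mul(-5, Pow(y, -1)))), Pow(Add(y, 7), -1))) = Add(-7, Mul(Add(y, Add(Mul(-1, Rational(1, 5)), Mul(-5, Pow(y, -1)))), Pow(Add(7, y), -1))) = Add(-7, Mul(Add(y, Add(Rational(-1, 5), Mul(-5, Pow(y, -1)))), Pow(Add(7, y), -1))) = Add(-7, Mul(Add(Rational(-1, 5), y, Mul(-5, Pow(y, -1))), Pow(Add(7, y), -1))) = Add(-7, Mul(Pow(Add(7, y), -1), Add(Rational(-1, 5), y, Mul(-5, Pow(y, -1))))))
Mul(Mul(-15, 6), Function('K')(w)) = Mul(Mul(-15, 6), Mul(Rational(1, 5), Pow(Pow(11, Rational(1, 2)), -1), Pow(Add(7, Pow(11, Rational(1, 2))), -1), Add(-25, Mul(-246, Pow(11, Rational(1, 2))), Mul(-30, Pow(Pow(11, Rational(1, 2)), 2))))) = Mul(-90, Mul(Rational(1, 5), Mul(Rational(1, 11), Pow(11, Rational(1, 2))), Pow(Add(7, Pow(11, Rational(1, 2))), -1), Add(-25, Mul(-246, Pow(11, Rational(1, 2))), Mul(-30, 11)))) = Mul(-90, Mul(Rational(1, 5), Mul(Rational(1, 11), Pow(11, Rational(1, 2))), Pow(Add(7, Pow(11, Rational(1, 2))), -1), Add(-25, Mul(-246, Pow(11, Rational(1, 2))), -330))) = Mul(-90, Mul(Rational(1, 5), Mul(Rational(1, 11), Pow(11, Rational(1, 2))), Pow(Add(7, Pow(11, Rational(1, 2))), -1), Add(-355, Mul(-246, Pow(11, Rational(1, 2)))))) = Mul(-90, Mul(Rational(1, 55), Pow(11, Rational(1, 2)), Pow(Add(7, Pow(11, Rational(1, 2))), -1), Add(-355, Mul(-246, Pow(11, Rational(1, 2)))))) = Mul(Rational(-18, 11), Pow(11, Rational(1, 2)), Pow(Add(7, Pow(11, Rational(1, 2))), -1), Add(-355, Mul(-246, Pow(11, Rational(1, 2)))))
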